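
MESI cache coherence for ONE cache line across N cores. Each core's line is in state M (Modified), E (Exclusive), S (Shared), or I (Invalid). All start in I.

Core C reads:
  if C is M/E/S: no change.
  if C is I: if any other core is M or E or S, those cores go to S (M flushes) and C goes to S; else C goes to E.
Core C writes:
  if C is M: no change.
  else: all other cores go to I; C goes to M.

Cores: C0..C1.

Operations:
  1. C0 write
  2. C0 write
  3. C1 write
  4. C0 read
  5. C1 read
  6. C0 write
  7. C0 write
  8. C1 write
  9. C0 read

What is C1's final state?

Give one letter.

Op 1: C0 write [C0 write: invalidate none -> C0=M] -> [M,I]
Op 2: C0 write [C0 write: already M (modified), no change] -> [M,I]
Op 3: C1 write [C1 write: invalidate ['C0=M'] -> C1=M] -> [I,M]
Op 4: C0 read [C0 read from I: others=['C1=M'] -> C0=S, others downsized to S] -> [S,S]
Op 5: C1 read [C1 read: already in S, no change] -> [S,S]
Op 6: C0 write [C0 write: invalidate ['C1=S'] -> C0=M] -> [M,I]
Op 7: C0 write [C0 write: already M (modified), no change] -> [M,I]
Op 8: C1 write [C1 write: invalidate ['C0=M'] -> C1=M] -> [I,M]
Op 9: C0 read [C0 read from I: others=['C1=M'] -> C0=S, others downsized to S] -> [S,S]

Answer: S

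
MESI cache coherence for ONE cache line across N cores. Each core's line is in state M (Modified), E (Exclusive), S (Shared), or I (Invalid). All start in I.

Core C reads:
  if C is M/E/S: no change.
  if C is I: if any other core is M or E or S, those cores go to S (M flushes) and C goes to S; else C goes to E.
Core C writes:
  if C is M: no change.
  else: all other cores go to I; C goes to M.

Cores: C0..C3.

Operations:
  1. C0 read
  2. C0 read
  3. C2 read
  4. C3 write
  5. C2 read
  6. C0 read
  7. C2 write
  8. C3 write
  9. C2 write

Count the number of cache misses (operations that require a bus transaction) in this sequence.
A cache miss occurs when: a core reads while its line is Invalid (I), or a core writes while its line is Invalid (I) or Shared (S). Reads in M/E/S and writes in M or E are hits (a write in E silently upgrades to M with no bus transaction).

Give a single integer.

Op 1: C0 read [C0 read from I: no other sharers -> C0=E (exclusive)] -> [E,I,I,I] [MISS #1: read from I]
Op 2: C0 read [C0 read: already in E, no change] -> [E,I,I,I] [hit: read from E]
Op 3: C2 read [C2 read from I: others=['C0=E'] -> C2=S, others downsized to S] -> [S,I,S,I] [MISS #2: read from I]
Op 4: C3 write [C3 write: invalidate ['C0=S', 'C2=S'] -> C3=M] -> [I,I,I,M] [MISS #3: write from I]
Op 5: C2 read [C2 read from I: others=['C3=M'] -> C2=S, others downsized to S] -> [I,I,S,S] [MISS #4: read from I]
Op 6: C0 read [C0 read from I: others=['C2=S', 'C3=S'] -> C0=S, others downsized to S] -> [S,I,S,S] [MISS #5: read from I]
Op 7: C2 write [C2 write: invalidate ['C0=S', 'C3=S'] -> C2=M] -> [I,I,M,I] [MISS #6: write from S]
Op 8: C3 write [C3 write: invalidate ['C2=M'] -> C3=M] -> [I,I,I,M] [MISS #7: write from I]
Op 9: C2 write [C2 write: invalidate ['C3=M'] -> C2=M] -> [I,I,M,I] [MISS #8: write from I]

Answer: 8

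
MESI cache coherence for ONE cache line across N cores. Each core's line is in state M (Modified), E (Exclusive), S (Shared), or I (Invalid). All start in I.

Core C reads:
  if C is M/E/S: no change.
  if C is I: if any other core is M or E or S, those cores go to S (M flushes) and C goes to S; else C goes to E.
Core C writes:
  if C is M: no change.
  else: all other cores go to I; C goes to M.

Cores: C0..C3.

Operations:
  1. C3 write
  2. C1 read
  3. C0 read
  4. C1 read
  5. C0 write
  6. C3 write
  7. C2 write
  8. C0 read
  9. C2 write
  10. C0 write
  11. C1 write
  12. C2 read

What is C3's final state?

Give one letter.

Op 1: C3 write [C3 write: invalidate none -> C3=M] -> [I,I,I,M]
Op 2: C1 read [C1 read from I: others=['C3=M'] -> C1=S, others downsized to S] -> [I,S,I,S]
Op 3: C0 read [C0 read from I: others=['C1=S', 'C3=S'] -> C0=S, others downsized to S] -> [S,S,I,S]
Op 4: C1 read [C1 read: already in S, no change] -> [S,S,I,S]
Op 5: C0 write [C0 write: invalidate ['C1=S', 'C3=S'] -> C0=M] -> [M,I,I,I]
Op 6: C3 write [C3 write: invalidate ['C0=M'] -> C3=M] -> [I,I,I,M]
Op 7: C2 write [C2 write: invalidate ['C3=M'] -> C2=M] -> [I,I,M,I]
Op 8: C0 read [C0 read from I: others=['C2=M'] -> C0=S, others downsized to S] -> [S,I,S,I]
Op 9: C2 write [C2 write: invalidate ['C0=S'] -> C2=M] -> [I,I,M,I]
Op 10: C0 write [C0 write: invalidate ['C2=M'] -> C0=M] -> [M,I,I,I]
Op 11: C1 write [C1 write: invalidate ['C0=M'] -> C1=M] -> [I,M,I,I]
Op 12: C2 read [C2 read from I: others=['C1=M'] -> C2=S, others downsized to S] -> [I,S,S,I]

Answer: I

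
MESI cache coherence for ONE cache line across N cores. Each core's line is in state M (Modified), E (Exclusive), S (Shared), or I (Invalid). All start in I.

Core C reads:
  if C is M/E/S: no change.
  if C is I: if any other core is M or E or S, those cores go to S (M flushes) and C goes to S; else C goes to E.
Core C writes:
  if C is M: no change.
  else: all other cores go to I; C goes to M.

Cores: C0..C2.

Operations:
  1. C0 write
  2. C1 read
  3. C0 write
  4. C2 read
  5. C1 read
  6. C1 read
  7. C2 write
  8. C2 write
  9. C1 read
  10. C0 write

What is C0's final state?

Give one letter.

Op 1: C0 write [C0 write: invalidate none -> C0=M] -> [M,I,I]
Op 2: C1 read [C1 read from I: others=['C0=M'] -> C1=S, others downsized to S] -> [S,S,I]
Op 3: C0 write [C0 write: invalidate ['C1=S'] -> C0=M] -> [M,I,I]
Op 4: C2 read [C2 read from I: others=['C0=M'] -> C2=S, others downsized to S] -> [S,I,S]
Op 5: C1 read [C1 read from I: others=['C0=S', 'C2=S'] -> C1=S, others downsized to S] -> [S,S,S]
Op 6: C1 read [C1 read: already in S, no change] -> [S,S,S]
Op 7: C2 write [C2 write: invalidate ['C0=S', 'C1=S'] -> C2=M] -> [I,I,M]
Op 8: C2 write [C2 write: already M (modified), no change] -> [I,I,M]
Op 9: C1 read [C1 read from I: others=['C2=M'] -> C1=S, others downsized to S] -> [I,S,S]
Op 10: C0 write [C0 write: invalidate ['C1=S', 'C2=S'] -> C0=M] -> [M,I,I]

Answer: M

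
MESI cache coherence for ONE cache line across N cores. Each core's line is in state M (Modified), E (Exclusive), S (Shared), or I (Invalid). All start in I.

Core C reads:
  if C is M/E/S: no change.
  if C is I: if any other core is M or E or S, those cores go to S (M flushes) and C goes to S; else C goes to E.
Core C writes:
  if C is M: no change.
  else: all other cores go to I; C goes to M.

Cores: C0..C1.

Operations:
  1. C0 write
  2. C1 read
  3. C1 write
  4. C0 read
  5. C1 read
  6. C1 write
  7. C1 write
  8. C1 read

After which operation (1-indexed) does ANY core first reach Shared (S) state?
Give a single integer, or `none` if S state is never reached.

Op 1: C0 write [C0 write: invalidate none -> C0=M] -> [M,I]
Op 2: C1 read [C1 read from I: others=['C0=M'] -> C1=S, others downsized to S] -> [S,S]
  -> First S state at op 2; remaining ops need not be traced.

Answer: 2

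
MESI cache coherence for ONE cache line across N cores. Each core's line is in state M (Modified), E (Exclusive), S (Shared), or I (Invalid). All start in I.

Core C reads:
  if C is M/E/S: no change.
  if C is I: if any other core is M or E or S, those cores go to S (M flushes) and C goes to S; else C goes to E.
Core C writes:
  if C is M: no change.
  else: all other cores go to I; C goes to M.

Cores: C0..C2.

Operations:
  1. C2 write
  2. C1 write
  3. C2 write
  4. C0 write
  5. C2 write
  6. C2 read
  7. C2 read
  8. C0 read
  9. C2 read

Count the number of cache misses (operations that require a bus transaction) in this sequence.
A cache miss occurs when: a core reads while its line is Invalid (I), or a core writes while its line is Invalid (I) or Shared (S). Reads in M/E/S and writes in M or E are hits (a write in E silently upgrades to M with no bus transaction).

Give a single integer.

Answer: 6

Derivation:
Op 1: C2 write [C2 write: invalidate none -> C2=M] -> [I,I,M] [MISS #1: write from I]
Op 2: C1 write [C1 write: invalidate ['C2=M'] -> C1=M] -> [I,M,I] [MISS #2: write from I]
Op 3: C2 write [C2 write: invalidate ['C1=M'] -> C2=M] -> [I,I,M] [MISS #3: write from I]
Op 4: C0 write [C0 write: invalidate ['C2=M'] -> C0=M] -> [M,I,I] [MISS #4: write from I]
Op 5: C2 write [C2 write: invalidate ['C0=M'] -> C2=M] -> [I,I,M] [MISS #5: write from I]
Op 6: C2 read [C2 read: already in M, no change] -> [I,I,M] [hit: read from M]
Op 7: C2 read [C2 read: already in M, no change] -> [I,I,M] [hit: read from M]
Op 8: C0 read [C0 read from I: others=['C2=M'] -> C0=S, others downsized to S] -> [S,I,S] [MISS #6: read from I]
Op 9: C2 read [C2 read: already in S, no change] -> [S,I,S] [hit: read from S]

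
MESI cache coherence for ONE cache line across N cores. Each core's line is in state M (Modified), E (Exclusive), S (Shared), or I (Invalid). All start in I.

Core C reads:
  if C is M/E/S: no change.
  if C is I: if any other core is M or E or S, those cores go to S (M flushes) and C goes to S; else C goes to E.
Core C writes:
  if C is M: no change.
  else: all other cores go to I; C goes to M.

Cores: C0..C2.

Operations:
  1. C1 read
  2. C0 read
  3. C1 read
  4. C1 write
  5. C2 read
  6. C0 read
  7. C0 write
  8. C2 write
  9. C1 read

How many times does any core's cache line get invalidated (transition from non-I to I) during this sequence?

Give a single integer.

Op 1: C1 read [C1 read from I: no other sharers -> C1=E (exclusive)] -> [I,E,I] (invalidations this op: 0; running total: 0)
Op 2: C0 read [C0 read from I: others=['C1=E'] -> C0=S, others downsized to S] -> [S,S,I] (invalidations this op: 0; running total: 0)
Op 3: C1 read [C1 read: already in S, no change] -> [S,S,I] (invalidations this op: 0; running total: 0)
Op 4: C1 write [C1 write: invalidate ['C0=S'] -> C1=M] -> [I,M,I] (invalidations this op: 1; running total: 1)
Op 5: C2 read [C2 read from I: others=['C1=M'] -> C2=S, others downsized to S] -> [I,S,S] (invalidations this op: 0; running total: 1)
Op 6: C0 read [C0 read from I: others=['C1=S', 'C2=S'] -> C0=S, others downsized to S] -> [S,S,S] (invalidations this op: 0; running total: 1)
Op 7: C0 write [C0 write: invalidate ['C1=S', 'C2=S'] -> C0=M] -> [M,I,I] (invalidations this op: 2; running total: 3)
Op 8: C2 write [C2 write: invalidate ['C0=M'] -> C2=M] -> [I,I,M] (invalidations this op: 1; running total: 4)
Op 9: C1 read [C1 read from I: others=['C2=M'] -> C1=S, others downsized to S] -> [I,S,S] (invalidations this op: 0; running total: 4)

Answer: 4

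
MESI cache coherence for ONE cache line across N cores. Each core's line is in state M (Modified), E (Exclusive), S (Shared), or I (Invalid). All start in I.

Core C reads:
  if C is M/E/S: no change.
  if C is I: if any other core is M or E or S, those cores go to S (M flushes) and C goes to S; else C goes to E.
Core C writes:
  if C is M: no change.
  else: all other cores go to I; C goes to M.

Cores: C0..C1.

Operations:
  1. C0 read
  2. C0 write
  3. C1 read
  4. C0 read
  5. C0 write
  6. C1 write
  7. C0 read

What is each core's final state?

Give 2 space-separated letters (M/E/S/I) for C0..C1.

Op 1: C0 read [C0 read from I: no other sharers -> C0=E (exclusive)] -> [E,I]
Op 2: C0 write [C0 write: invalidate none -> C0=M] -> [M,I]
Op 3: C1 read [C1 read from I: others=['C0=M'] -> C1=S, others downsized to S] -> [S,S]
Op 4: C0 read [C0 read: already in S, no change] -> [S,S]
Op 5: C0 write [C0 write: invalidate ['C1=S'] -> C0=M] -> [M,I]
Op 6: C1 write [C1 write: invalidate ['C0=M'] -> C1=M] -> [I,M]
Op 7: C0 read [C0 read from I: others=['C1=M'] -> C0=S, others downsized to S] -> [S,S]

Answer: S S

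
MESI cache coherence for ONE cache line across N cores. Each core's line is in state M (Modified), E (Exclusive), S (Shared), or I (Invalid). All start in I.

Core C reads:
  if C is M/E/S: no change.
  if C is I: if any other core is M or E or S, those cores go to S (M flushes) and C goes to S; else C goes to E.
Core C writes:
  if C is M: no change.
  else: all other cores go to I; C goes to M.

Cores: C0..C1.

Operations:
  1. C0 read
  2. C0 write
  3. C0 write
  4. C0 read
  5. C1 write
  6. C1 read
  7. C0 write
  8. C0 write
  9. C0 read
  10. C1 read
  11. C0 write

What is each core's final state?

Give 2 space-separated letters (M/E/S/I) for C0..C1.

Answer: M I

Derivation:
Op 1: C0 read [C0 read from I: no other sharers -> C0=E (exclusive)] -> [E,I]
Op 2: C0 write [C0 write: invalidate none -> C0=M] -> [M,I]
Op 3: C0 write [C0 write: already M (modified), no change] -> [M,I]
Op 4: C0 read [C0 read: already in M, no change] -> [M,I]
Op 5: C1 write [C1 write: invalidate ['C0=M'] -> C1=M] -> [I,M]
Op 6: C1 read [C1 read: already in M, no change] -> [I,M]
Op 7: C0 write [C0 write: invalidate ['C1=M'] -> C0=M] -> [M,I]
Op 8: C0 write [C0 write: already M (modified), no change] -> [M,I]
Op 9: C0 read [C0 read: already in M, no change] -> [M,I]
Op 10: C1 read [C1 read from I: others=['C0=M'] -> C1=S, others downsized to S] -> [S,S]
Op 11: C0 write [C0 write: invalidate ['C1=S'] -> C0=M] -> [M,I]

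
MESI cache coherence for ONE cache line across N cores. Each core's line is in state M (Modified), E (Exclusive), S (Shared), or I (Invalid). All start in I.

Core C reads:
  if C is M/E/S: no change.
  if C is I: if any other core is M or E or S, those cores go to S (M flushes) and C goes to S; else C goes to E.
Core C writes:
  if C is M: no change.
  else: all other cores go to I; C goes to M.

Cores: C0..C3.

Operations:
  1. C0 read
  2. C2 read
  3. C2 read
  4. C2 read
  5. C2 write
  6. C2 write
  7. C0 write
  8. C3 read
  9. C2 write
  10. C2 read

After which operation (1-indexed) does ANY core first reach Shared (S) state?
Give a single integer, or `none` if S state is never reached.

Op 1: C0 read [C0 read from I: no other sharers -> C0=E (exclusive)] -> [E,I,I,I]
Op 2: C2 read [C2 read from I: others=['C0=E'] -> C2=S, others downsized to S] -> [S,I,S,I]
  -> First S state at op 2; remaining ops need not be traced.

Answer: 2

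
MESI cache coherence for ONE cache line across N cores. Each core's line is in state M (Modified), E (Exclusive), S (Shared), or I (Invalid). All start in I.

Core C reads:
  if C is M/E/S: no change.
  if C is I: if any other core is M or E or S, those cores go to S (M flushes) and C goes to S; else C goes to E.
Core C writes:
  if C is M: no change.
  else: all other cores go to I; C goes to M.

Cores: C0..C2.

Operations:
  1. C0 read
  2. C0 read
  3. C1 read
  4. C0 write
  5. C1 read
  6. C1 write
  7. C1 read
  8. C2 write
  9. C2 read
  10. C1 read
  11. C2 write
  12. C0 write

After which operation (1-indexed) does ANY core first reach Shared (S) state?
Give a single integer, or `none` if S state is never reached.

Op 1: C0 read [C0 read from I: no other sharers -> C0=E (exclusive)] -> [E,I,I]
Op 2: C0 read [C0 read: already in E, no change] -> [E,I,I]
Op 3: C1 read [C1 read from I: others=['C0=E'] -> C1=S, others downsized to S] -> [S,S,I]
  -> First S state at op 3; remaining ops need not be traced.

Answer: 3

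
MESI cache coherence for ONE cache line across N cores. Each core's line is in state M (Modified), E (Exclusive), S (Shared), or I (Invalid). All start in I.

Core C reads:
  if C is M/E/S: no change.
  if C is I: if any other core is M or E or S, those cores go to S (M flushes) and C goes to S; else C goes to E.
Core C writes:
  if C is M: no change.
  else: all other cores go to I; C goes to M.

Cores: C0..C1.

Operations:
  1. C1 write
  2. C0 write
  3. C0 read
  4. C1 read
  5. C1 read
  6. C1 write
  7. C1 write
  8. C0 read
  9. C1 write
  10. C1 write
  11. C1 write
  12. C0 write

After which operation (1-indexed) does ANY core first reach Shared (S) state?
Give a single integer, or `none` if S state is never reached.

Op 1: C1 write [C1 write: invalidate none -> C1=M] -> [I,M]
Op 2: C0 write [C0 write: invalidate ['C1=M'] -> C0=M] -> [M,I]
Op 3: C0 read [C0 read: already in M, no change] -> [M,I]
Op 4: C1 read [C1 read from I: others=['C0=M'] -> C1=S, others downsized to S] -> [S,S]
  -> First S state at op 4; remaining ops need not be traced.

Answer: 4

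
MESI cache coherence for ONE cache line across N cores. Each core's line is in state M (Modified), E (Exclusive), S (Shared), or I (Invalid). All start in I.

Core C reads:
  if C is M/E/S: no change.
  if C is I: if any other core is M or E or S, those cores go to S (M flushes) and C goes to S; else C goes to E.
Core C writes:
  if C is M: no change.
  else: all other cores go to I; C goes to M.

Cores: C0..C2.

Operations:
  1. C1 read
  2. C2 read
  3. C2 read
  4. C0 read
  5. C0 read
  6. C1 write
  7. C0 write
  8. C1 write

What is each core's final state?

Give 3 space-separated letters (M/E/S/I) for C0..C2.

Answer: I M I

Derivation:
Op 1: C1 read [C1 read from I: no other sharers -> C1=E (exclusive)] -> [I,E,I]
Op 2: C2 read [C2 read from I: others=['C1=E'] -> C2=S, others downsized to S] -> [I,S,S]
Op 3: C2 read [C2 read: already in S, no change] -> [I,S,S]
Op 4: C0 read [C0 read from I: others=['C1=S', 'C2=S'] -> C0=S, others downsized to S] -> [S,S,S]
Op 5: C0 read [C0 read: already in S, no change] -> [S,S,S]
Op 6: C1 write [C1 write: invalidate ['C0=S', 'C2=S'] -> C1=M] -> [I,M,I]
Op 7: C0 write [C0 write: invalidate ['C1=M'] -> C0=M] -> [M,I,I]
Op 8: C1 write [C1 write: invalidate ['C0=M'] -> C1=M] -> [I,M,I]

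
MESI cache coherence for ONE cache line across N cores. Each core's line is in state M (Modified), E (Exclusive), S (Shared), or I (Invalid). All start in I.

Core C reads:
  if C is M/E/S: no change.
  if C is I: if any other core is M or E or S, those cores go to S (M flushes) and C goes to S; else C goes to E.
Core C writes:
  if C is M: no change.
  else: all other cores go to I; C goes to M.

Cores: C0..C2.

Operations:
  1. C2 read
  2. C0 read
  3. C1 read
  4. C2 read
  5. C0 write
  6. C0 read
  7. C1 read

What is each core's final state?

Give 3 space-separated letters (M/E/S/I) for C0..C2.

Op 1: C2 read [C2 read from I: no other sharers -> C2=E (exclusive)] -> [I,I,E]
Op 2: C0 read [C0 read from I: others=['C2=E'] -> C0=S, others downsized to S] -> [S,I,S]
Op 3: C1 read [C1 read from I: others=['C0=S', 'C2=S'] -> C1=S, others downsized to S] -> [S,S,S]
Op 4: C2 read [C2 read: already in S, no change] -> [S,S,S]
Op 5: C0 write [C0 write: invalidate ['C1=S', 'C2=S'] -> C0=M] -> [M,I,I]
Op 6: C0 read [C0 read: already in M, no change] -> [M,I,I]
Op 7: C1 read [C1 read from I: others=['C0=M'] -> C1=S, others downsized to S] -> [S,S,I]

Answer: S S I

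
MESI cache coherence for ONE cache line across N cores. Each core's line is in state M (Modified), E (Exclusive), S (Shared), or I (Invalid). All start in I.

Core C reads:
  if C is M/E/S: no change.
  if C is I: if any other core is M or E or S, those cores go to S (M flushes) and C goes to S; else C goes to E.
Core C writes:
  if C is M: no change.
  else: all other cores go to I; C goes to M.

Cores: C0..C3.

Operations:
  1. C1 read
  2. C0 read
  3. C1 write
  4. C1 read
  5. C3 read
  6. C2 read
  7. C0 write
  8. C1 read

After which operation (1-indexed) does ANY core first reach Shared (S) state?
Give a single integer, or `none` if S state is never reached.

Answer: 2

Derivation:
Op 1: C1 read [C1 read from I: no other sharers -> C1=E (exclusive)] -> [I,E,I,I]
Op 2: C0 read [C0 read from I: others=['C1=E'] -> C0=S, others downsized to S] -> [S,S,I,I]
  -> First S state at op 2; remaining ops need not be traced.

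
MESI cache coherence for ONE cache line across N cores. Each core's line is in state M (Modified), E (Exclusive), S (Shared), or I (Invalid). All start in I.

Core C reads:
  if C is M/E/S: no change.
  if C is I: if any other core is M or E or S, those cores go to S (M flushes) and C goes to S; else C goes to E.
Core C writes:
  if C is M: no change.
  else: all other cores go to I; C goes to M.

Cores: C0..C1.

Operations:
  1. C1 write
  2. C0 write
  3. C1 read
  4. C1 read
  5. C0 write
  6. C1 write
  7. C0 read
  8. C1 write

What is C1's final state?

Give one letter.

Op 1: C1 write [C1 write: invalidate none -> C1=M] -> [I,M]
Op 2: C0 write [C0 write: invalidate ['C1=M'] -> C0=M] -> [M,I]
Op 3: C1 read [C1 read from I: others=['C0=M'] -> C1=S, others downsized to S] -> [S,S]
Op 4: C1 read [C1 read: already in S, no change] -> [S,S]
Op 5: C0 write [C0 write: invalidate ['C1=S'] -> C0=M] -> [M,I]
Op 6: C1 write [C1 write: invalidate ['C0=M'] -> C1=M] -> [I,M]
Op 7: C0 read [C0 read from I: others=['C1=M'] -> C0=S, others downsized to S] -> [S,S]
Op 8: C1 write [C1 write: invalidate ['C0=S'] -> C1=M] -> [I,M]

Answer: M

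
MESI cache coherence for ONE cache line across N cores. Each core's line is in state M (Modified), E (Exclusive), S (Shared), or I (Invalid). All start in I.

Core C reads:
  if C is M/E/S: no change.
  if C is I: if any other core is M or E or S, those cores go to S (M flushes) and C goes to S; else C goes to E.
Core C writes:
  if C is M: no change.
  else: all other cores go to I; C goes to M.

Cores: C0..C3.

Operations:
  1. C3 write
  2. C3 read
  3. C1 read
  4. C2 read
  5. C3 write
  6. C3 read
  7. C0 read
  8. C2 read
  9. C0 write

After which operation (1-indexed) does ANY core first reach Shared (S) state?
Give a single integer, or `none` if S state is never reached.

Answer: 3

Derivation:
Op 1: C3 write [C3 write: invalidate none -> C3=M] -> [I,I,I,M]
Op 2: C3 read [C3 read: already in M, no change] -> [I,I,I,M]
Op 3: C1 read [C1 read from I: others=['C3=M'] -> C1=S, others downsized to S] -> [I,S,I,S]
  -> First S state at op 3; remaining ops need not be traced.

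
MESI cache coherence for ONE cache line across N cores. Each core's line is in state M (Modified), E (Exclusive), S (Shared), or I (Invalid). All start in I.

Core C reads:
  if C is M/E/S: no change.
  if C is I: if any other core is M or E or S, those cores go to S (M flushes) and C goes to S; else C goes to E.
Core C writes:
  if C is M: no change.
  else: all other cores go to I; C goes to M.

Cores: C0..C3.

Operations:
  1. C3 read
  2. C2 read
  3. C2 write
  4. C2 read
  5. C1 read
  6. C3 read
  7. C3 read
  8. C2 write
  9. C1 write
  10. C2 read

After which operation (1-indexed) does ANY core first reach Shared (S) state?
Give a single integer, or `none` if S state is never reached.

Op 1: C3 read [C3 read from I: no other sharers -> C3=E (exclusive)] -> [I,I,I,E]
Op 2: C2 read [C2 read from I: others=['C3=E'] -> C2=S, others downsized to S] -> [I,I,S,S]
  -> First S state at op 2; remaining ops need not be traced.

Answer: 2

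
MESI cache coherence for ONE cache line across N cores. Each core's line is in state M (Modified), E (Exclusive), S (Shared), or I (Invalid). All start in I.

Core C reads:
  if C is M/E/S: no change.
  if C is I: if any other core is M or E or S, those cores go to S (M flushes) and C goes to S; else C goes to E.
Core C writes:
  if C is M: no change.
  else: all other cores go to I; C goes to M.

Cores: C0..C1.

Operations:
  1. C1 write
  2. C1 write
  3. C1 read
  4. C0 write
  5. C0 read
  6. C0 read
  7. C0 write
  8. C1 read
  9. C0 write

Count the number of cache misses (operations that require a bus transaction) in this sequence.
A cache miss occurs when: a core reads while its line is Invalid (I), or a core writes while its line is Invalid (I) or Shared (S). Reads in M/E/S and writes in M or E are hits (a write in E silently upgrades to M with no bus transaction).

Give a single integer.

Op 1: C1 write [C1 write: invalidate none -> C1=M] -> [I,M] [MISS #1: write from I]
Op 2: C1 write [C1 write: already M (modified), no change] -> [I,M] [hit: write from M]
Op 3: C1 read [C1 read: already in M, no change] -> [I,M] [hit: read from M]
Op 4: C0 write [C0 write: invalidate ['C1=M'] -> C0=M] -> [M,I] [MISS #2: write from I]
Op 5: C0 read [C0 read: already in M, no change] -> [M,I] [hit: read from M]
Op 6: C0 read [C0 read: already in M, no change] -> [M,I] [hit: read from M]
Op 7: C0 write [C0 write: already M (modified), no change] -> [M,I] [hit: write from M]
Op 8: C1 read [C1 read from I: others=['C0=M'] -> C1=S, others downsized to S] -> [S,S] [MISS #3: read from I]
Op 9: C0 write [C0 write: invalidate ['C1=S'] -> C0=M] -> [M,I] [MISS #4: write from S]

Answer: 4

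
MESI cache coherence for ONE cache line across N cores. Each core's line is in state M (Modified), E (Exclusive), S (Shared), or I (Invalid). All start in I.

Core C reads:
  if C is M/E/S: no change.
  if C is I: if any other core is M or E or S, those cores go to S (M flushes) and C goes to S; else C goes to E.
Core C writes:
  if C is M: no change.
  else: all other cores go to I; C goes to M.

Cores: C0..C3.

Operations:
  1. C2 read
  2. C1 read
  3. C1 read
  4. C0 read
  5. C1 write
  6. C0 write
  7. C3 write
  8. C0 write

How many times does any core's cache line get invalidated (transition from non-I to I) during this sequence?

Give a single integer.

Answer: 5

Derivation:
Op 1: C2 read [C2 read from I: no other sharers -> C2=E (exclusive)] -> [I,I,E,I] (invalidations this op: 0; running total: 0)
Op 2: C1 read [C1 read from I: others=['C2=E'] -> C1=S, others downsized to S] -> [I,S,S,I] (invalidations this op: 0; running total: 0)
Op 3: C1 read [C1 read: already in S, no change] -> [I,S,S,I] (invalidations this op: 0; running total: 0)
Op 4: C0 read [C0 read from I: others=['C1=S', 'C2=S'] -> C0=S, others downsized to S] -> [S,S,S,I] (invalidations this op: 0; running total: 0)
Op 5: C1 write [C1 write: invalidate ['C0=S', 'C2=S'] -> C1=M] -> [I,M,I,I] (invalidations this op: 2; running total: 2)
Op 6: C0 write [C0 write: invalidate ['C1=M'] -> C0=M] -> [M,I,I,I] (invalidations this op: 1; running total: 3)
Op 7: C3 write [C3 write: invalidate ['C0=M'] -> C3=M] -> [I,I,I,M] (invalidations this op: 1; running total: 4)
Op 8: C0 write [C0 write: invalidate ['C3=M'] -> C0=M] -> [M,I,I,I] (invalidations this op: 1; running total: 5)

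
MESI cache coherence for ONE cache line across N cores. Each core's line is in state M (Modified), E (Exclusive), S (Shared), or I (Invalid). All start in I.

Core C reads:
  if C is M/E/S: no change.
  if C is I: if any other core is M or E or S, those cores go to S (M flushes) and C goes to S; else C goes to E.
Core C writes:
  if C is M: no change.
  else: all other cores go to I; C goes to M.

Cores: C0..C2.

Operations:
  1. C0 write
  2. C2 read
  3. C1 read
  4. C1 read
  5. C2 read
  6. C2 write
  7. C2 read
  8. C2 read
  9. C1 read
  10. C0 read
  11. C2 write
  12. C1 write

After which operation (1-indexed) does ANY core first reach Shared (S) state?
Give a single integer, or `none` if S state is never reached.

Op 1: C0 write [C0 write: invalidate none -> C0=M] -> [M,I,I]
Op 2: C2 read [C2 read from I: others=['C0=M'] -> C2=S, others downsized to S] -> [S,I,S]
  -> First S state at op 2; remaining ops need not be traced.

Answer: 2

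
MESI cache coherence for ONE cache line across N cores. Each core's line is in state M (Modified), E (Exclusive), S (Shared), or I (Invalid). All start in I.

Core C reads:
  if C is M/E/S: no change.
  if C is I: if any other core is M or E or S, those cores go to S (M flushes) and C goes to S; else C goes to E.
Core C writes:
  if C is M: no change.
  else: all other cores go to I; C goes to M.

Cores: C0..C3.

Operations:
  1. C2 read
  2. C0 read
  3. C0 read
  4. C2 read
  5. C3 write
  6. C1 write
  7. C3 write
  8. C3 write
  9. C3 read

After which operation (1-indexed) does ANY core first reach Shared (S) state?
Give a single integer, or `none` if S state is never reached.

Answer: 2

Derivation:
Op 1: C2 read [C2 read from I: no other sharers -> C2=E (exclusive)] -> [I,I,E,I]
Op 2: C0 read [C0 read from I: others=['C2=E'] -> C0=S, others downsized to S] -> [S,I,S,I]
  -> First S state at op 2; remaining ops need not be traced.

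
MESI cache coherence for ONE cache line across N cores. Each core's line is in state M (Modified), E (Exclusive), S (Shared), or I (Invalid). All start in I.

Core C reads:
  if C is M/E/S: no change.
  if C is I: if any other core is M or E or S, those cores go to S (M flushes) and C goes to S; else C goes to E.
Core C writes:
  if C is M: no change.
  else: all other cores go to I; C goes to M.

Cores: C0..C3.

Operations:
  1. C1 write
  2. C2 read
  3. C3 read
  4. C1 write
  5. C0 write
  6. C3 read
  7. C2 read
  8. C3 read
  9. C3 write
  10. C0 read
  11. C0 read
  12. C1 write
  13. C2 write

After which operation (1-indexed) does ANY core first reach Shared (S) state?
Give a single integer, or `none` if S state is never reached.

Op 1: C1 write [C1 write: invalidate none -> C1=M] -> [I,M,I,I]
Op 2: C2 read [C2 read from I: others=['C1=M'] -> C2=S, others downsized to S] -> [I,S,S,I]
  -> First S state at op 2; remaining ops need not be traced.

Answer: 2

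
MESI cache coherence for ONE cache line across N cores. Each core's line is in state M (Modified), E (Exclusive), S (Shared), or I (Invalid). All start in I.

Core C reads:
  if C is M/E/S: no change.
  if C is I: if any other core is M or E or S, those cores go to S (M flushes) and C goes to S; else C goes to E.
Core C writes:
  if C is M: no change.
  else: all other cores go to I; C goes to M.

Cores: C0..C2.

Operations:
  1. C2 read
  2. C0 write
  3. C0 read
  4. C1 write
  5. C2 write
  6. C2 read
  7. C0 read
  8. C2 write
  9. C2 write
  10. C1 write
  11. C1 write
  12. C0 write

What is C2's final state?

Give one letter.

Op 1: C2 read [C2 read from I: no other sharers -> C2=E (exclusive)] -> [I,I,E]
Op 2: C0 write [C0 write: invalidate ['C2=E'] -> C0=M] -> [M,I,I]
Op 3: C0 read [C0 read: already in M, no change] -> [M,I,I]
Op 4: C1 write [C1 write: invalidate ['C0=M'] -> C1=M] -> [I,M,I]
Op 5: C2 write [C2 write: invalidate ['C1=M'] -> C2=M] -> [I,I,M]
Op 6: C2 read [C2 read: already in M, no change] -> [I,I,M]
Op 7: C0 read [C0 read from I: others=['C2=M'] -> C0=S, others downsized to S] -> [S,I,S]
Op 8: C2 write [C2 write: invalidate ['C0=S'] -> C2=M] -> [I,I,M]
Op 9: C2 write [C2 write: already M (modified), no change] -> [I,I,M]
Op 10: C1 write [C1 write: invalidate ['C2=M'] -> C1=M] -> [I,M,I]
Op 11: C1 write [C1 write: already M (modified), no change] -> [I,M,I]
Op 12: C0 write [C0 write: invalidate ['C1=M'] -> C0=M] -> [M,I,I]

Answer: I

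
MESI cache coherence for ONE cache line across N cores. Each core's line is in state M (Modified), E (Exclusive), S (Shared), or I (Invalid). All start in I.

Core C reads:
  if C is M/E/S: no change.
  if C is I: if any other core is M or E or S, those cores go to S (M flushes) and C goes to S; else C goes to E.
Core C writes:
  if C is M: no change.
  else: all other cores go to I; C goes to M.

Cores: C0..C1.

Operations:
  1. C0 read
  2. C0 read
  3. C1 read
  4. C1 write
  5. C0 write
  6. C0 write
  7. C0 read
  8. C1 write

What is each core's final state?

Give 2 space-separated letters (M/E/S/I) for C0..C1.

Answer: I M

Derivation:
Op 1: C0 read [C0 read from I: no other sharers -> C0=E (exclusive)] -> [E,I]
Op 2: C0 read [C0 read: already in E, no change] -> [E,I]
Op 3: C1 read [C1 read from I: others=['C0=E'] -> C1=S, others downsized to S] -> [S,S]
Op 4: C1 write [C1 write: invalidate ['C0=S'] -> C1=M] -> [I,M]
Op 5: C0 write [C0 write: invalidate ['C1=M'] -> C0=M] -> [M,I]
Op 6: C0 write [C0 write: already M (modified), no change] -> [M,I]
Op 7: C0 read [C0 read: already in M, no change] -> [M,I]
Op 8: C1 write [C1 write: invalidate ['C0=M'] -> C1=M] -> [I,M]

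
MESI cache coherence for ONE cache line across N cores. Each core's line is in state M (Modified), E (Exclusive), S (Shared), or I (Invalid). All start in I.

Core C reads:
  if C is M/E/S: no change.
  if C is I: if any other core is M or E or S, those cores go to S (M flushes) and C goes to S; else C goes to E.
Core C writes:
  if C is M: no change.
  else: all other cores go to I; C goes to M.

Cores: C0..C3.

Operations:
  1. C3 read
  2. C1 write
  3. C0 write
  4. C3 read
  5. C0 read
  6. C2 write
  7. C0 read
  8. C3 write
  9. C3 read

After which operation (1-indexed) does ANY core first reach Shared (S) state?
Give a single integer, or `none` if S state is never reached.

Op 1: C3 read [C3 read from I: no other sharers -> C3=E (exclusive)] -> [I,I,I,E]
Op 2: C1 write [C1 write: invalidate ['C3=E'] -> C1=M] -> [I,M,I,I]
Op 3: C0 write [C0 write: invalidate ['C1=M'] -> C0=M] -> [M,I,I,I]
Op 4: C3 read [C3 read from I: others=['C0=M'] -> C3=S, others downsized to S] -> [S,I,I,S]
  -> First S state at op 4; remaining ops need not be traced.

Answer: 4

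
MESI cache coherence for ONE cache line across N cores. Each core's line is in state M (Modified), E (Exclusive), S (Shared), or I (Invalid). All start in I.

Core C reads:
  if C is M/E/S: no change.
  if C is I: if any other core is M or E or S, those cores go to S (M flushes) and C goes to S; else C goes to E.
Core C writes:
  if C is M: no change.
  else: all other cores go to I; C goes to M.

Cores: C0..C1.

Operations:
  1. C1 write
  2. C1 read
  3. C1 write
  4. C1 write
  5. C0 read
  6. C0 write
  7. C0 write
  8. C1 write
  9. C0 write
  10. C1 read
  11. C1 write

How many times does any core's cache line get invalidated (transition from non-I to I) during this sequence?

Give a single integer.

Op 1: C1 write [C1 write: invalidate none -> C1=M] -> [I,M] (invalidations this op: 0; running total: 0)
Op 2: C1 read [C1 read: already in M, no change] -> [I,M] (invalidations this op: 0; running total: 0)
Op 3: C1 write [C1 write: already M (modified), no change] -> [I,M] (invalidations this op: 0; running total: 0)
Op 4: C1 write [C1 write: already M (modified), no change] -> [I,M] (invalidations this op: 0; running total: 0)
Op 5: C0 read [C0 read from I: others=['C1=M'] -> C0=S, others downsized to S] -> [S,S] (invalidations this op: 0; running total: 0)
Op 6: C0 write [C0 write: invalidate ['C1=S'] -> C0=M] -> [M,I] (invalidations this op: 1; running total: 1)
Op 7: C0 write [C0 write: already M (modified), no change] -> [M,I] (invalidations this op: 0; running total: 1)
Op 8: C1 write [C1 write: invalidate ['C0=M'] -> C1=M] -> [I,M] (invalidations this op: 1; running total: 2)
Op 9: C0 write [C0 write: invalidate ['C1=M'] -> C0=M] -> [M,I] (invalidations this op: 1; running total: 3)
Op 10: C1 read [C1 read from I: others=['C0=M'] -> C1=S, others downsized to S] -> [S,S] (invalidations this op: 0; running total: 3)
Op 11: C1 write [C1 write: invalidate ['C0=S'] -> C1=M] -> [I,M] (invalidations this op: 1; running total: 4)

Answer: 4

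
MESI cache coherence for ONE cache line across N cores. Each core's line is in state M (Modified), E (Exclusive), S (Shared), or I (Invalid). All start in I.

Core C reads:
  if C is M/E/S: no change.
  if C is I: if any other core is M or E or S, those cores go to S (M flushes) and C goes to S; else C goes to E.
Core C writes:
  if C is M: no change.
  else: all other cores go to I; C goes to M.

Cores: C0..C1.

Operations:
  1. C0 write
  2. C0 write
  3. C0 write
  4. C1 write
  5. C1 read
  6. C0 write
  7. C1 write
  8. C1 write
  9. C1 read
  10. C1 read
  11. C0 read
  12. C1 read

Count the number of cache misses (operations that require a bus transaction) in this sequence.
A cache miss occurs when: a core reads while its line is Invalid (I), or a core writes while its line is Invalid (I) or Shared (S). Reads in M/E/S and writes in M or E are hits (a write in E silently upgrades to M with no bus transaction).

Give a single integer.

Op 1: C0 write [C0 write: invalidate none -> C0=M] -> [M,I] [MISS #1: write from I]
Op 2: C0 write [C0 write: already M (modified), no change] -> [M,I] [hit: write from M]
Op 3: C0 write [C0 write: already M (modified), no change] -> [M,I] [hit: write from M]
Op 4: C1 write [C1 write: invalidate ['C0=M'] -> C1=M] -> [I,M] [MISS #2: write from I]
Op 5: C1 read [C1 read: already in M, no change] -> [I,M] [hit: read from M]
Op 6: C0 write [C0 write: invalidate ['C1=M'] -> C0=M] -> [M,I] [MISS #3: write from I]
Op 7: C1 write [C1 write: invalidate ['C0=M'] -> C1=M] -> [I,M] [MISS #4: write from I]
Op 8: C1 write [C1 write: already M (modified), no change] -> [I,M] [hit: write from M]
Op 9: C1 read [C1 read: already in M, no change] -> [I,M] [hit: read from M]
Op 10: C1 read [C1 read: already in M, no change] -> [I,M] [hit: read from M]
Op 11: C0 read [C0 read from I: others=['C1=M'] -> C0=S, others downsized to S] -> [S,S] [MISS #5: read from I]
Op 12: C1 read [C1 read: already in S, no change] -> [S,S] [hit: read from S]

Answer: 5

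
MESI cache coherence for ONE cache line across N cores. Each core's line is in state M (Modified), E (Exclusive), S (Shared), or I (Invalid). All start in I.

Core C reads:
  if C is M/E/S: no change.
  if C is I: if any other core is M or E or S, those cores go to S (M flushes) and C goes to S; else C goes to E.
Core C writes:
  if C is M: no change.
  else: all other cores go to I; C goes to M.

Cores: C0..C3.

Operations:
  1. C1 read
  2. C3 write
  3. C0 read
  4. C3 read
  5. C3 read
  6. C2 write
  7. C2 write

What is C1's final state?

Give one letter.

Answer: I

Derivation:
Op 1: C1 read [C1 read from I: no other sharers -> C1=E (exclusive)] -> [I,E,I,I]
Op 2: C3 write [C3 write: invalidate ['C1=E'] -> C3=M] -> [I,I,I,M]
Op 3: C0 read [C0 read from I: others=['C3=M'] -> C0=S, others downsized to S] -> [S,I,I,S]
Op 4: C3 read [C3 read: already in S, no change] -> [S,I,I,S]
Op 5: C3 read [C3 read: already in S, no change] -> [S,I,I,S]
Op 6: C2 write [C2 write: invalidate ['C0=S', 'C3=S'] -> C2=M] -> [I,I,M,I]
Op 7: C2 write [C2 write: already M (modified), no change] -> [I,I,M,I]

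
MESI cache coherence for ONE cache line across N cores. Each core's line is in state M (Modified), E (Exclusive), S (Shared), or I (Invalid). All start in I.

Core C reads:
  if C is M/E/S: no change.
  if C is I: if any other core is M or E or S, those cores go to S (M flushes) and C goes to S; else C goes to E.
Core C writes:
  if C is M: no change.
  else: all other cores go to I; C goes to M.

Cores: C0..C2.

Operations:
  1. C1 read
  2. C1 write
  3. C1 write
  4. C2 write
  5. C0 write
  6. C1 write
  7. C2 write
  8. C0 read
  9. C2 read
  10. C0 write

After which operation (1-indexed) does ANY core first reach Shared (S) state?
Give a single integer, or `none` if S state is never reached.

Answer: 8

Derivation:
Op 1: C1 read [C1 read from I: no other sharers -> C1=E (exclusive)] -> [I,E,I]
Op 2: C1 write [C1 write: invalidate none -> C1=M] -> [I,M,I]
Op 3: C1 write [C1 write: already M (modified), no change] -> [I,M,I]
Op 4: C2 write [C2 write: invalidate ['C1=M'] -> C2=M] -> [I,I,M]
Op 5: C0 write [C0 write: invalidate ['C2=M'] -> C0=M] -> [M,I,I]
Op 6: C1 write [C1 write: invalidate ['C0=M'] -> C1=M] -> [I,M,I]
Op 7: C2 write [C2 write: invalidate ['C1=M'] -> C2=M] -> [I,I,M]
Op 8: C0 read [C0 read from I: others=['C2=M'] -> C0=S, others downsized to S] -> [S,I,S]
  -> First S state at op 8; remaining ops need not be traced.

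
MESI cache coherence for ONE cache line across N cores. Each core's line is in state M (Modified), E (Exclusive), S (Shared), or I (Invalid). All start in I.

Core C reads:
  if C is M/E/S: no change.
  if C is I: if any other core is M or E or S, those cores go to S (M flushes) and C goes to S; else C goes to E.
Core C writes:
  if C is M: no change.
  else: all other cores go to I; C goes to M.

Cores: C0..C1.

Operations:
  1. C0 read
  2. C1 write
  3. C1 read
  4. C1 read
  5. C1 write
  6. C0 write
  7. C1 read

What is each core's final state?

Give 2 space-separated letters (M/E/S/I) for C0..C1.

Op 1: C0 read [C0 read from I: no other sharers -> C0=E (exclusive)] -> [E,I]
Op 2: C1 write [C1 write: invalidate ['C0=E'] -> C1=M] -> [I,M]
Op 3: C1 read [C1 read: already in M, no change] -> [I,M]
Op 4: C1 read [C1 read: already in M, no change] -> [I,M]
Op 5: C1 write [C1 write: already M (modified), no change] -> [I,M]
Op 6: C0 write [C0 write: invalidate ['C1=M'] -> C0=M] -> [M,I]
Op 7: C1 read [C1 read from I: others=['C0=M'] -> C1=S, others downsized to S] -> [S,S]

Answer: S S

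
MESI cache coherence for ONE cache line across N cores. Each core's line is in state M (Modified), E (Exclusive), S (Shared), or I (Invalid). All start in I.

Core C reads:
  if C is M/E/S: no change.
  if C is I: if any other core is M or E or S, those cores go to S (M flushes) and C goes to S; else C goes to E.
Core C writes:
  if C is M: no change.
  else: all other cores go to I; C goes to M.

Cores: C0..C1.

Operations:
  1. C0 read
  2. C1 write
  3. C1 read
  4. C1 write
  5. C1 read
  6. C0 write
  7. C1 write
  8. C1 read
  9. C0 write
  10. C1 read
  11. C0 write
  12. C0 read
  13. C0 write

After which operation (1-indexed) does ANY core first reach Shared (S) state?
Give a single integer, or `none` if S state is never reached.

Op 1: C0 read [C0 read from I: no other sharers -> C0=E (exclusive)] -> [E,I]
Op 2: C1 write [C1 write: invalidate ['C0=E'] -> C1=M] -> [I,M]
Op 3: C1 read [C1 read: already in M, no change] -> [I,M]
Op 4: C1 write [C1 write: already M (modified), no change] -> [I,M]
Op 5: C1 read [C1 read: already in M, no change] -> [I,M]
Op 6: C0 write [C0 write: invalidate ['C1=M'] -> C0=M] -> [M,I]
Op 7: C1 write [C1 write: invalidate ['C0=M'] -> C1=M] -> [I,M]
Op 8: C1 read [C1 read: already in M, no change] -> [I,M]
Op 9: C0 write [C0 write: invalidate ['C1=M'] -> C0=M] -> [M,I]
Op 10: C1 read [C1 read from I: others=['C0=M'] -> C1=S, others downsized to S] -> [S,S]
  -> First S state at op 10; remaining ops need not be traced.

Answer: 10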